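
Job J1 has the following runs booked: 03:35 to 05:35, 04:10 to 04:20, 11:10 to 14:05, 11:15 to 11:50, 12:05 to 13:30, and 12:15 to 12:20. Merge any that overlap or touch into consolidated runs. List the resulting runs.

04:10–04:20 overlaps/touches 03:35–05:35 → extend to 03:35–05:35.
11:10–14:05 is disjoint → start new block.
11:15–11:50 overlaps/touches 11:10–14:05 → extend to 11:10–14:05.
12:05–13:30 overlaps/touches 11:10–14:05 → extend to 11:10–14:05.
12:15–12:20 overlaps/touches 11:10–14:05 → extend to 11:10–14:05.

03:35–05:35, 11:10–14:05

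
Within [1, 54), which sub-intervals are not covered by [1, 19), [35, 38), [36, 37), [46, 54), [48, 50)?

The merged coverage is [1, 19), [35, 38), [46, 54).
Uncovered inside [1, 54): [19, 35), [38, 46).

[19, 35) ∪ [38, 46)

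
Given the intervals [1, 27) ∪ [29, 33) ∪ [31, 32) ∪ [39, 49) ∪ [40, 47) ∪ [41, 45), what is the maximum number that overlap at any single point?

Walk the sorted start/end points keeping a running depth.
The depth first hits 3 at 41.

3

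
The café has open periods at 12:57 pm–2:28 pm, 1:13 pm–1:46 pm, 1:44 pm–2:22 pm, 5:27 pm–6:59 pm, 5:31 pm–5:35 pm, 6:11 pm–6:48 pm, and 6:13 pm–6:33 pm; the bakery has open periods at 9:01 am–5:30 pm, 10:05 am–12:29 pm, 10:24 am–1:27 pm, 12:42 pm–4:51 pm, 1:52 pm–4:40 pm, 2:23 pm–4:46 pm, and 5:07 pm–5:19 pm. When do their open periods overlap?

12:57 pm–2:28 pm, 5:27 pm–5:30 pm

A, merged: 12:57 pm–2:28 pm, 5:27 pm–6:59 pm.
B, merged: 9:01 am–5:30 pm.
12:57 pm–2:28 pm meets the second set on 12:57 pm–2:28 pm.
5:27 pm–6:59 pm meets the second set on 5:27 pm–5:30 pm.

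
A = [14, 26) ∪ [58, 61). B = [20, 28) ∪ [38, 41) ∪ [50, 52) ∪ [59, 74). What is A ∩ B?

[20, 26) ∪ [59, 61)

[14, 26) overlaps B on [20, 26).
[58, 61) overlaps B on [59, 61).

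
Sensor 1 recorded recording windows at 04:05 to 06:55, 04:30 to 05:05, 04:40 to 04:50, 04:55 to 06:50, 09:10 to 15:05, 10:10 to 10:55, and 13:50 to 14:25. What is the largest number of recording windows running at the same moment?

Sweep endpoints in order; track running count of active intervals.
Peak of 3 reached at 04:40.

3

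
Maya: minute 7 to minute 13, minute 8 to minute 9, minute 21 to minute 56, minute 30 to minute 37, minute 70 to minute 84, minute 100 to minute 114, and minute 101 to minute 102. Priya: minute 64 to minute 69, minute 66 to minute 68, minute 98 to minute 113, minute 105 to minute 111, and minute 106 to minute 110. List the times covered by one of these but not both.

A, merged: minute 7 to minute 13, minute 21 to minute 56, minute 70 to minute 84, minute 100 to minute 114.
B, merged: minute 64 to minute 69, minute 98 to minute 113.
Only in the first: minute 7 to minute 13, minute 21 to minute 56, minute 70 to minute 84, minute 113 to minute 114.
Only in the second: minute 64 to minute 69, minute 98 to minute 100.
Together these are the periods covered by exactly one.

minute 7 to minute 13, minute 21 to minute 56, minute 64 to minute 69, minute 70 to minute 84, minute 98 to minute 100, minute 113 to minute 114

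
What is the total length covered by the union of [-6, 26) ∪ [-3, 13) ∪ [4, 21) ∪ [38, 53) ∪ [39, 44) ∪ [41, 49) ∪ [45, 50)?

Merged: [-6, 26), [38, 53).
Lengths: 32 + 15 = 47.

47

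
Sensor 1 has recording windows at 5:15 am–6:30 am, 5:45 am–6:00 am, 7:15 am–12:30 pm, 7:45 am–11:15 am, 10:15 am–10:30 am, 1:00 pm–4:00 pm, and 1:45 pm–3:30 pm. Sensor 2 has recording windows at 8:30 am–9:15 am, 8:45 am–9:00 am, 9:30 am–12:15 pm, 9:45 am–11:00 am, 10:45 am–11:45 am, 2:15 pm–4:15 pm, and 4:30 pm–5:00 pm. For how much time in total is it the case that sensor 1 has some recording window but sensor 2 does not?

4 h 15 min

First set merges to 5:15 am–6:30 am, 7:15 am–12:30 pm, 1:00 pm–4:00 pm.
Second set merges to 8:30 am–9:15 am, 9:30 am–12:15 pm, 2:15 pm–4:15 pm, 4:30 pm–5:00 pm.
A \ B = 5:15 am–6:30 am, 7:15 am–8:30 am, 9:15 am–9:30 am, 12:15 pm–12:30 pm, 1:00 pm–2:15 pm.
Total: 1 h 15 min + 1 h 15 min + 15 min + 15 min + 1 h 15 min = 4 h 15 min.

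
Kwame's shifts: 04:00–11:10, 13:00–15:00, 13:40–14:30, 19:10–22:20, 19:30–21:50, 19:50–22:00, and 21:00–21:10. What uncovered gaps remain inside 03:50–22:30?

The merged coverage is 04:00–11:10, 13:00–15:00, 19:10–22:20.
Complement within 03:50–22:30: 03:50–04:00, 11:10–13:00, 15:00–19:10, 22:20–22:30.

03:50–04:00, 11:10–13:00, 15:00–19:10, 22:20–22:30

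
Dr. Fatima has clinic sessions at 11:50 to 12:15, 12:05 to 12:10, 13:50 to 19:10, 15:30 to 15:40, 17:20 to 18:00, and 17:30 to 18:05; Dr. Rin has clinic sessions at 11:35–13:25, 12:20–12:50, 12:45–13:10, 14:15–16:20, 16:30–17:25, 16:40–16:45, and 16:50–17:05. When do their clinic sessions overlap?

Merge the first list: 11:50-12:15, 13:50-19:10.
Merge the second list: 11:35-13:25, 14:15-16:20, 16:30-17:25.
11:50-12:15 meets the second set on 11:50-12:15.
13:50-19:10 meets the second set on 14:15-16:20, 16:30-17:25.

11:50-12:15, 14:15-16:20, 16:30-17:25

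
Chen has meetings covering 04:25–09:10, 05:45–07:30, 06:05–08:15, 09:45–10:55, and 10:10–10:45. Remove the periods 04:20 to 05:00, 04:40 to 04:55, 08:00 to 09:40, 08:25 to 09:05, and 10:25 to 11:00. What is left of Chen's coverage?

05:00-08:00, 09:45-10:25

A, merged: 04:25-09:10, 09:45-10:55.
B, merged: 04:20-05:00, 08:00-09:40, 10:25-11:00.
04:25-09:10 minus B → 05:00-08:00.
09:45-10:55 minus B → 09:45-10:25.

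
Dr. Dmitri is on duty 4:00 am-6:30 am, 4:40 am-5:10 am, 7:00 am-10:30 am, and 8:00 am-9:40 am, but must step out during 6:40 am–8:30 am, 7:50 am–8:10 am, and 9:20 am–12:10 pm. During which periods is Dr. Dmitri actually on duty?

4:00 am–6:30 am, 8:30 am–9:20 am

A, merged: 4:00 am–6:30 am, 7:00 am–10:30 am.
B, merged: 6:40 am–8:30 am, 9:20 am–12:10 pm.
4:00 am–6:30 am is untouched.
7:00 am–10:30 am with B removed leaves 8:30 am–9:20 am.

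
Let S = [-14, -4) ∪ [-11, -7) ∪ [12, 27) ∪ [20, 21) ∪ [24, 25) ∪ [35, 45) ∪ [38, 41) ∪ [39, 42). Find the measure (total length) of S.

Merged: [-14, -4), [12, 27), [35, 45).
Lengths: 10 + 15 + 10 = 35.

35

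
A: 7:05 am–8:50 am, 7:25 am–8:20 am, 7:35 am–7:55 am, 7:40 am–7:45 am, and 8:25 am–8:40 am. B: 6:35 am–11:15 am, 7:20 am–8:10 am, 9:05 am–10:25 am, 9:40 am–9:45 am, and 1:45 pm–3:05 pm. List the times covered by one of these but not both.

A, merged: 7:05 am–8:50 am.
B, merged: 6:35 am–11:15 am, 1:45 pm–3:05 pm.
A but not B: none.
B but not A: 6:35 am–7:05 am, 8:50 am–11:15 am, 1:45 pm–3:05 pm.
Combining gives A △ B.

6:35 am–7:05 am, 8:50 am–11:15 am, 1:45 pm–3:05 pm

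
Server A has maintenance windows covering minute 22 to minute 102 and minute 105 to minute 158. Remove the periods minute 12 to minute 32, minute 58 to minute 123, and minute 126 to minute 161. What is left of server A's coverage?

minute 22 to minute 102 with B removed leaves minute 32 to minute 58.
minute 105 to minute 158 with B removed leaves minute 123 to minute 126.

minute 32 to minute 58, minute 123 to minute 126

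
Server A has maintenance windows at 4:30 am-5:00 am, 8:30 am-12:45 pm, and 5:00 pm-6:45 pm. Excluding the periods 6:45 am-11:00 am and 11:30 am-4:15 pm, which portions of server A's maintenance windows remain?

4:30 am-5:00 am, 11:00 am-11:30 am, 5:00 pm-6:45 pm

4:30 am-5:00 am is untouched.
8:30 am-12:45 pm with B removed leaves 11:00 am-11:30 am.
5:00 pm-6:45 pm is untouched.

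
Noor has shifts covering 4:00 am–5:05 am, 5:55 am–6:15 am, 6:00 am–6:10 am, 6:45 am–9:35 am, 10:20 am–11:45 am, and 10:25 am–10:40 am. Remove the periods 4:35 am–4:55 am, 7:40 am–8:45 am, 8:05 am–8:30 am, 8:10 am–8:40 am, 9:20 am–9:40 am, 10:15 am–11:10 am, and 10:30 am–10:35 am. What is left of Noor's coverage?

A, merged: 4:00 am–5:05 am, 5:55 am–6:15 am, 6:45 am–9:35 am, 10:20 am–11:45 am.
B, merged: 4:35 am–4:55 am, 7:40 am–8:45 am, 9:20 am–9:40 am, 10:15 am–11:10 am.
4:00 am–5:05 am \ B = 4:00 am–4:35 am, 4:55 am–5:05 am.
5:55 am–6:15 am: nothing removed.
6:45 am–9:35 am \ B = 6:45 am–7:40 am, 8:45 am–9:20 am.
10:20 am–11:45 am \ B = 11:10 am–11:45 am.

4:00 am–4:35 am, 4:55 am–5:05 am, 5:55 am–6:15 am, 6:45 am–7:40 am, 8:45 am–9:20 am, 11:10 am–11:45 am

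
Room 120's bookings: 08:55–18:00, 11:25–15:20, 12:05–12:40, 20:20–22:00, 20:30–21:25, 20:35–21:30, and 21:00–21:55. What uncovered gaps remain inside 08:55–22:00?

After merging, the occupied span is 08:55-18:00, 20:20-22:00.
Gaps within 08:55-22:00: 18:00-20:20.

18:00-20:20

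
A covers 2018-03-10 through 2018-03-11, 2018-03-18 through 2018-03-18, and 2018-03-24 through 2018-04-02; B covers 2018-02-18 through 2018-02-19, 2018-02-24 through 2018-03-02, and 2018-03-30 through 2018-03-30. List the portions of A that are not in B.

2018-03-10 through 2018-03-11, 2018-03-18 through 2018-03-18, 2018-03-24 through 2018-03-29, 2018-03-31 through 2018-04-02

2018-03-10 through 2018-03-11: nothing removed.
2018-03-18 through 2018-03-18: nothing removed.
2018-03-24 through 2018-04-02 \ B = 2018-03-24 through 2018-03-29, 2018-03-31 through 2018-04-02.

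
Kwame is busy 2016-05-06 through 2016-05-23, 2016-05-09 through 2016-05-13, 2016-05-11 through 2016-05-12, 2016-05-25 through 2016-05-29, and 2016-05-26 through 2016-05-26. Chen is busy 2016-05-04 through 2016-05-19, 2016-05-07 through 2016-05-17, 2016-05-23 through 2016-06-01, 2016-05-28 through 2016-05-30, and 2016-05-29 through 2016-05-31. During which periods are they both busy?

Merge the first list: 2016-05-06 through 2016-05-23, 2016-05-25 through 2016-05-29.
Merge the second list: 2016-05-04 through 2016-05-19, 2016-05-23 through 2016-06-01.
2016-05-06 through 2016-05-23 ∩ B → 2016-05-06 through 2016-05-19, 2016-05-23 through 2016-05-23.
2016-05-25 through 2016-05-29 ∩ B → 2016-05-25 through 2016-05-29.

2016-05-06 through 2016-05-19, 2016-05-23 through 2016-05-23, 2016-05-25 through 2016-05-29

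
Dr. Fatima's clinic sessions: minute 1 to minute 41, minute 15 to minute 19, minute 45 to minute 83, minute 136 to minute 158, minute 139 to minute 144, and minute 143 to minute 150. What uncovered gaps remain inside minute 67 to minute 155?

minute 83 to minute 136

After merging, the occupied span is minute 1 to minute 41, minute 45 to minute 83, minute 136 to minute 158.
Uncovered inside minute 67 to minute 155: minute 83 to minute 136.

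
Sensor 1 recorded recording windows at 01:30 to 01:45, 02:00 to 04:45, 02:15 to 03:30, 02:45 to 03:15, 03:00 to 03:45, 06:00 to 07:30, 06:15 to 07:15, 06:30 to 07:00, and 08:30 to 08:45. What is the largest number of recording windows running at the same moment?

4

Sweep endpoints in order; track running count of active intervals.
Peak of 4 reached at 03:00.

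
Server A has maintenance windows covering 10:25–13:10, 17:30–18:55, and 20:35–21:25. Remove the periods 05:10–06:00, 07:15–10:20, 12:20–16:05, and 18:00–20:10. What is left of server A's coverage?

10:25-13:10 \ B = 10:25-12:20.
17:30-18:55 \ B = 17:30-18:00.
20:35-21:25: nothing removed.

10:25-12:20, 17:30-18:00, 20:35-21:25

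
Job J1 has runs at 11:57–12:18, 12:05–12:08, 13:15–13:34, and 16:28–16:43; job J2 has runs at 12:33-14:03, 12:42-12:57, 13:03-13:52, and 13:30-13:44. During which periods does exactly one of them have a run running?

11:57–12:18, 12:33–13:15, 13:34–14:03, 16:28–16:43

A, merged: 11:57–12:18, 13:15–13:34, 16:28–16:43.
B, merged: 12:33–14:03.
A but not B: 11:57–12:18, 16:28–16:43.
B but not A: 12:33–13:15, 13:34–14:03.
Combining gives A △ B.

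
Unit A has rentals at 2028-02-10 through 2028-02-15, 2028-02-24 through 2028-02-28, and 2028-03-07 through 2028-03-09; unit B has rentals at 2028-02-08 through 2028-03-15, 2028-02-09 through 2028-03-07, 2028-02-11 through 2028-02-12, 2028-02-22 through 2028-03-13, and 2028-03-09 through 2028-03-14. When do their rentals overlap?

2028-02-10 through 2028-02-15, 2028-02-24 through 2028-02-28, 2028-03-07 through 2028-03-09

B, merged: 2028-02-08 through 2028-03-15.
2028-02-10 through 2028-02-15 ∩ B → 2028-02-10 through 2028-02-15.
2028-02-24 through 2028-02-28 ∩ B → 2028-02-24 through 2028-02-28.
2028-03-07 through 2028-03-09 ∩ B → 2028-03-07 through 2028-03-09.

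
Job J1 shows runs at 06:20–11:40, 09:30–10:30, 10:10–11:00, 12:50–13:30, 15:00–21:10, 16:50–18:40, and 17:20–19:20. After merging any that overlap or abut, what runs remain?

09:30–10:30 overlaps/touches 06:20–11:40 → extend to 06:20–11:40.
10:10–11:00 overlaps/touches 06:20–11:40 → extend to 06:20–11:40.
12:50–13:30 is disjoint → start new block.
15:00–21:10 is disjoint → start new block.
16:50–18:40 overlaps/touches 15:00–21:10 → extend to 15:00–21:10.
17:20–19:20 overlaps/touches 15:00–21:10 → extend to 15:00–21:10.

06:20–11:40, 12:50–13:30, 15:00–21:10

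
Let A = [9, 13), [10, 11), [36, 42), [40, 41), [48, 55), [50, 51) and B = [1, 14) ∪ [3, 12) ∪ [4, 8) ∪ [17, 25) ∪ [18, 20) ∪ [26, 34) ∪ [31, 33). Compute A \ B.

[36, 42) ∪ [48, 55)

First set merges to [9, 13), [36, 42), [48, 55).
Second set merges to [1, 14), [17, 25), [26, 34).
[9, 13): fully covered by B → removed.
[36, 42): no B overlap → unchanged.
[48, 55): no B overlap → unchanged.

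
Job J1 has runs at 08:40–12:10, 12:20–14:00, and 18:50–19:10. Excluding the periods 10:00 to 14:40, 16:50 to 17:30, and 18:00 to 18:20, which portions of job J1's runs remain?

08:40–10:00, 18:50–19:10

08:40–12:10 \ B = 08:40–10:00.
12:20–14:00: entirely removed.
18:50–19:10: nothing removed.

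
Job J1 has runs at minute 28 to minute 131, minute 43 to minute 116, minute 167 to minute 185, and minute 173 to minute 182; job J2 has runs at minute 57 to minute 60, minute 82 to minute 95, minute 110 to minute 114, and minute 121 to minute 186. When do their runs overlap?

Merge the first list: minute 28 to minute 131, minute 167 to minute 185.
minute 28 to minute 131 ∩ B → minute 57 to minute 60, minute 82 to minute 95, minute 110 to minute 114, minute 121 to minute 131.
minute 167 to minute 185 ∩ B → minute 167 to minute 185.

minute 57 to minute 60, minute 82 to minute 95, minute 110 to minute 114, minute 121 to minute 131, minute 167 to minute 185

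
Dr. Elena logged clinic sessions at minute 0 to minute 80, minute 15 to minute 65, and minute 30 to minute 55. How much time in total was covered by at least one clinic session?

80 minutes

Merged: minute 0 to minute 80.
Length: 80 minutes.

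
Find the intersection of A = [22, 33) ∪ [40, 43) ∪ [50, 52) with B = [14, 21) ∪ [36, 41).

[22, 33): no overlap with the second set.
[40, 43) meets the second set on [40, 41).
[50, 52): no overlap with the second set.

[40, 41)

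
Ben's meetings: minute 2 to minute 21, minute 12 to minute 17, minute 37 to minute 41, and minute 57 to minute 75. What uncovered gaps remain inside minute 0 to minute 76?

minute 0 to minute 2, minute 21 to minute 37, minute 41 to minute 57, minute 75 to minute 76

Covered (merged): minute 2 to minute 21, minute 37 to minute 41, minute 57 to minute 75.
Uncovered inside minute 0 to minute 76: minute 0 to minute 2, minute 21 to minute 37, minute 41 to minute 57, minute 75 to minute 76.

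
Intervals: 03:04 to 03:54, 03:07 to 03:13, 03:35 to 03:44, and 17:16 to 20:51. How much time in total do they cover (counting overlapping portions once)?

Merged: 03:04-03:54, 17:16-20:51.
Lengths: 50 min + 3 h 35 min = 4 h 25 min.

4 h 25 min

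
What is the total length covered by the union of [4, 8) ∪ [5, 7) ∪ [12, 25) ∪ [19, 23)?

17

Merged: [4, 8), [12, 25).
Lengths: 4 + 13 = 17.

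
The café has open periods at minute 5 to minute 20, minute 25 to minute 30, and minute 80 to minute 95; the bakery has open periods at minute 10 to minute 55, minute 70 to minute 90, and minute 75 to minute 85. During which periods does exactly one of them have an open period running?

minute 5 to minute 10, minute 20 to minute 25, minute 30 to minute 55, minute 70 to minute 80, minute 90 to minute 95

B, merged: minute 10 to minute 55, minute 70 to minute 90.
Only in the first: minute 5 to minute 10, minute 90 to minute 95.
Only in the second: minute 20 to minute 25, minute 30 to minute 55, minute 70 to minute 80.
Together these are the periods covered by exactly one.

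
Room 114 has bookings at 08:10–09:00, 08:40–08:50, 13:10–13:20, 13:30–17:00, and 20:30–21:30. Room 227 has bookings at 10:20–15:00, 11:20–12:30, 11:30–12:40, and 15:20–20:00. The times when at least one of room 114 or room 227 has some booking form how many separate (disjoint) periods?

3

Merge the first list: 08:10–09:00, 13:10–13:20, 13:30–17:00, 20:30–21:30.
Merge the second list: 10:20–15:00, 15:20–20:00.
A ∪ B = 08:10–09:00, 10:20–20:00, 20:30–21:30.
That is 3 disjoint pieces.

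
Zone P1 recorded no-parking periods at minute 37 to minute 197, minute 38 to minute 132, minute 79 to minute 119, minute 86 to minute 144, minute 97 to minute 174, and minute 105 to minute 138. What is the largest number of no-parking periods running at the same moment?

6

Sweep endpoints in order; track running count of active intervals.
Peak of 6 reached at minute 105.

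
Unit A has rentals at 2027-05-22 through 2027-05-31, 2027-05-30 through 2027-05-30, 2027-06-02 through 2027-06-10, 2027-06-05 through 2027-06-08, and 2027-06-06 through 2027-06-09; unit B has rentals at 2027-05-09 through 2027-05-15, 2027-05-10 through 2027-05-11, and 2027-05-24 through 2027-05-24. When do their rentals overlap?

Merge the first list: 2027-05-22 through 2027-05-31, 2027-06-02 through 2027-06-10.
Merge the second list: 2027-05-09 through 2027-05-15, 2027-05-24 through 2027-05-24.
2027-05-22 through 2027-05-31 meets the second set on 2027-05-24 through 2027-05-24.
2027-06-02 through 2027-06-10: no overlap with the second set.

2027-05-24 through 2027-05-24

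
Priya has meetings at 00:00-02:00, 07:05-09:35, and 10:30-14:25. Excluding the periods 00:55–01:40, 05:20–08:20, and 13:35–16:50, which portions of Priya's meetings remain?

00:00-02:00 \ B = 00:00-00:55, 01:40-02:00.
07:05-09:35 \ B = 08:20-09:35.
10:30-14:25 \ B = 10:30-13:35.

00:00-00:55, 01:40-02:00, 08:20-09:35, 10:30-13:35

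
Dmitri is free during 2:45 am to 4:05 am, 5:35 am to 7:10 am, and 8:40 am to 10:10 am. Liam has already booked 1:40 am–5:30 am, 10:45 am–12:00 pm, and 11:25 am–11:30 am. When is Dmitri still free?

5:35 am-7:10 am, 8:40 am-10:10 am

Second set merges to 1:40 am-5:30 am, 10:45 am-12:00 pm.
2:45 am-4:05 am: fully covered by B → removed.
5:35 am-7:10 am: no B overlap → unchanged.
8:40 am-10:10 am: no B overlap → unchanged.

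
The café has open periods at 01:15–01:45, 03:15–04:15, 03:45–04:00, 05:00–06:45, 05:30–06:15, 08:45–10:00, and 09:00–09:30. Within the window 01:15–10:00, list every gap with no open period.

01:45-03:15, 04:15-05:00, 06:45-08:45

Covered (merged): 01:15-01:45, 03:15-04:15, 05:00-06:45, 08:45-10:00.
Complement within 01:15-10:00: 01:45-03:15, 04:15-05:00, 06:45-08:45.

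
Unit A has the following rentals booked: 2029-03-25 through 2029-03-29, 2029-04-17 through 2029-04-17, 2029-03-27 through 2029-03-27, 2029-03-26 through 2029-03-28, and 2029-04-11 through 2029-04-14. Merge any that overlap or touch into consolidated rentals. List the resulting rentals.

2029-03-25 through 2029-03-29, 2029-04-11 through 2029-04-14, 2029-04-17 through 2029-04-17

Sort by start: 2029-03-25 through 2029-03-29, 2029-03-26 through 2029-03-28, 2029-03-27 through 2029-03-27, 2029-04-11 through 2029-04-14, 2029-04-17 through 2029-04-17.
2029-03-26 through 2029-03-28 overlaps/touches 2029-03-25 through 2029-03-29 → extend to 2029-03-25 through 2029-03-29.
2029-03-27 through 2029-03-27 overlaps/touches 2029-03-25 through 2029-03-29 → extend to 2029-03-25 through 2029-03-29.
2029-04-11 through 2029-04-14 is disjoint → start new block.
2029-04-17 through 2029-04-17 is disjoint → start new block.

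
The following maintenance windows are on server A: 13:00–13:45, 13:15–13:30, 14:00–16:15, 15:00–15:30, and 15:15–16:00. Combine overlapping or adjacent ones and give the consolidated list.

13:15–13:30 overlaps/touches 13:00–13:45 → extend to 13:00–13:45.
14:00–16:15 is disjoint → start new block.
15:00–15:30 overlaps/touches 14:00–16:15 → extend to 14:00–16:15.
15:15–16:00 overlaps/touches 14:00–16:15 → extend to 14:00–16:15.

13:00–13:45, 14:00–16:15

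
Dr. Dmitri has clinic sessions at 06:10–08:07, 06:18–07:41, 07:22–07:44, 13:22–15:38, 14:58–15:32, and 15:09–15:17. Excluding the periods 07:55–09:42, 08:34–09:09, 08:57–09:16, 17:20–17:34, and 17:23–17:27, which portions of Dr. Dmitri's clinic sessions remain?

A, merged: 06:10-08:07, 13:22-15:38.
B, merged: 07:55-09:42, 17:20-17:34.
06:10-08:07 with B removed leaves 06:10-07:55.
13:22-15:38 is untouched.

06:10-07:55, 13:22-15:38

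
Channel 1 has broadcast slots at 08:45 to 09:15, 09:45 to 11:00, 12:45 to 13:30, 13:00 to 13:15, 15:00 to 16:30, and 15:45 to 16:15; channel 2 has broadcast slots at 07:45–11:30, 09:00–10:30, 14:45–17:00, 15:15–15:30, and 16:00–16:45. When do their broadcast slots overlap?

08:45–09:15, 09:45–11:00, 15:00–16:30

A, merged: 08:45–09:15, 09:45–11:00, 12:45–13:30, 15:00–16:30.
B, merged: 07:45–11:30, 14:45–17:00.
08:45–09:15 overlaps B on 08:45–09:15.
09:45–11:00 overlaps B on 09:45–11:00.
12:45–13:30 falls entirely outside B.
15:00–16:30 overlaps B on 15:00–16:30.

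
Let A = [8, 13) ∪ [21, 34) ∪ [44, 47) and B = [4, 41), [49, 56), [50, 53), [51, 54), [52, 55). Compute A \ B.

Second set merges to [4, 41), [49, 56).
[8, 13): fully covered by B → removed.
[21, 34): fully covered by B → removed.
[44, 47): no B overlap → unchanged.

[44, 47)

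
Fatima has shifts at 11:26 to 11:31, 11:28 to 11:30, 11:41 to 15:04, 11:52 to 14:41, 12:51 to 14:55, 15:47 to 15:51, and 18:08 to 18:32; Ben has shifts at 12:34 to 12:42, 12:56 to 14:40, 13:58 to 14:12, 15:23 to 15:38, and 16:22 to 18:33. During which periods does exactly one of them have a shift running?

11:26–11:31, 11:41–12:34, 12:42–12:56, 14:40–15:04, 15:23–15:38, 15:47–15:51, 16:22–18:08, 18:32–18:33

A, merged: 11:26–11:31, 11:41–15:04, 15:47–15:51, 18:08–18:32.
B, merged: 12:34–12:42, 12:56–14:40, 15:23–15:38, 16:22–18:33.
A \ B = 11:26–11:31, 11:41–12:34, 12:42–12:56, 14:40–15:04, 15:47–15:51.
B \ A = 15:23–15:38, 16:22–18:08, 18:32–18:33.
Union of the two gives the symmetric difference.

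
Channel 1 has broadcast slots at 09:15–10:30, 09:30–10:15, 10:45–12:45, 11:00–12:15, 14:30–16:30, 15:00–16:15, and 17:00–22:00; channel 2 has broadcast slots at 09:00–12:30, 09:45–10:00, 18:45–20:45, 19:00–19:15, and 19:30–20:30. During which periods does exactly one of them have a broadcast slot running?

09:00–09:15, 10:30–10:45, 12:30–12:45, 14:30–16:30, 17:00–18:45, 20:45–22:00

First set merges to 09:15–10:30, 10:45–12:45, 14:30–16:30, 17:00–22:00.
Second set merges to 09:00–12:30, 18:45–20:45.
A \ B = 12:30–12:45, 14:30–16:30, 17:00–18:45, 20:45–22:00.
B \ A = 09:00–09:15, 10:30–10:45.
Union of the two gives the symmetric difference.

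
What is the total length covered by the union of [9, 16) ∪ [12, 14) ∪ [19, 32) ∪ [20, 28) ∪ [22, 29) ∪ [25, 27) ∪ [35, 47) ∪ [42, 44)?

32

Merged: [9, 16), [19, 32), [35, 47).
Lengths: 7 + 13 + 12 = 32.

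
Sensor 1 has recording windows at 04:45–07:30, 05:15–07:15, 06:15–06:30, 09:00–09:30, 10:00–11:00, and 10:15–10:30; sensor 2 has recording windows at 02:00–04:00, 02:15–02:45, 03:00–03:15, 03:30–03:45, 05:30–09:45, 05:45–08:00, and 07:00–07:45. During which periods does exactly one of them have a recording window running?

02:00–04:00, 04:45–05:30, 07:30–09:00, 09:30–09:45, 10:00–11:00

A, merged: 04:45–07:30, 09:00–09:30, 10:00–11:00.
B, merged: 02:00–04:00, 05:30–09:45.
A but not B: 04:45–05:30, 10:00–11:00.
B but not A: 02:00–04:00, 07:30–09:00, 09:30–09:45.
Combining gives A △ B.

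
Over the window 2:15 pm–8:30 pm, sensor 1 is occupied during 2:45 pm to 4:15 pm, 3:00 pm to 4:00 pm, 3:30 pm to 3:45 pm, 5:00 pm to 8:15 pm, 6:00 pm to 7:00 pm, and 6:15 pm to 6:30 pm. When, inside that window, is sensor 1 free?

After merging, the occupied span is 2:45 pm-4:15 pm, 5:00 pm-8:15 pm.
Gaps within 2:15 pm-8:30 pm: 2:15 pm-2:45 pm, 4:15 pm-5:00 pm, 8:15 pm-8:30 pm.

2:15 pm-2:45 pm, 4:15 pm-5:00 pm, 8:15 pm-8:30 pm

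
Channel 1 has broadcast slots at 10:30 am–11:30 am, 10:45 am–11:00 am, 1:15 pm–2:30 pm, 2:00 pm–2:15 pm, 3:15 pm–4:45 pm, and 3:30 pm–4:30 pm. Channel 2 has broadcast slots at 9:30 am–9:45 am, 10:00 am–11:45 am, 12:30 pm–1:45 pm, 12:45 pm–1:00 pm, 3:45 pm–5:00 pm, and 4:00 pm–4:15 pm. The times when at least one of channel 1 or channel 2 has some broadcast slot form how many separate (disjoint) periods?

4

First set merges to 10:30 am–11:30 am, 1:15 pm–2:30 pm, 3:15 pm–4:45 pm.
Second set merges to 9:30 am–9:45 am, 10:00 am–11:45 am, 12:30 pm–1:45 pm, 3:45 pm–5:00 pm.
A ∪ B = 9:30 am–9:45 am, 10:00 am–11:45 am, 12:30 pm–2:30 pm, 3:15 pm–5:00 pm.
That is 4 disjoint pieces.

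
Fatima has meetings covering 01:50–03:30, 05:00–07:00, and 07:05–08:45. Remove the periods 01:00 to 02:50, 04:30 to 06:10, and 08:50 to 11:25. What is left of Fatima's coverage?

01:50-03:30 with B removed leaves 02:50-03:30.
05:00-07:00 with B removed leaves 06:10-07:00.
07:05-08:45 is untouched.

02:50-03:30, 06:10-07:00, 07:05-08:45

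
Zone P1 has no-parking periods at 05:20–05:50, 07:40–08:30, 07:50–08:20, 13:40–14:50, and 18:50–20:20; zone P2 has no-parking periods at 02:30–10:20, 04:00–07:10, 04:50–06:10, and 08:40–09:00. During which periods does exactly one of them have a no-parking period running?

Merge the first list: 05:20–05:50, 07:40–08:30, 13:40–14:50, 18:50–20:20.
Merge the second list: 02:30–10:20.
A \ B = 13:40–14:50, 18:50–20:20.
B \ A = 02:30–05:20, 05:50–07:40, 08:30–10:20.
Union of the two gives the symmetric difference.

02:30–05:20, 05:50–07:40, 08:30–10:20, 13:40–14:50, 18:50–20:20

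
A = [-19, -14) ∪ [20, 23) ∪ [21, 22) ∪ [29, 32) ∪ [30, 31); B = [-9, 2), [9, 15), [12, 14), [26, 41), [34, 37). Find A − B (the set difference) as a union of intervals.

[-19, -14) ∪ [20, 23)

First set merges to [-19, -14), [20, 23), [29, 32).
Second set merges to [-9, 2), [9, 15), [26, 41).
[-19, -14): nothing removed.
[20, 23): nothing removed.
[29, 32): entirely removed.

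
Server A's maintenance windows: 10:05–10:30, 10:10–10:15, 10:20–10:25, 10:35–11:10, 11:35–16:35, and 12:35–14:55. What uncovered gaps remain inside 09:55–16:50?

09:55–10:05, 10:30–10:35, 11:10–11:35, 16:35–16:50

Covered (merged): 10:05–10:30, 10:35–11:10, 11:35–16:35.
Gaps within 09:55–16:50: 09:55–10:05, 10:30–10:35, 11:10–11:35, 16:35–16:50.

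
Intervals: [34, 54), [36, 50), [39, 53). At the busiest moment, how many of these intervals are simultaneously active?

Sweep endpoints in order; track running count of active intervals.
Peak of 3 reached at 39.

3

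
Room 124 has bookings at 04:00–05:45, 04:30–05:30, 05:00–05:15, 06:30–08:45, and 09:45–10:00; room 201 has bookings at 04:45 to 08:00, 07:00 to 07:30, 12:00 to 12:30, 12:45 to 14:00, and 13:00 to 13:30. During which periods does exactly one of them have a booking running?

04:00–04:45, 05:45–06:30, 08:00–08:45, 09:45–10:00, 12:00–12:30, 12:45–14:00

A, merged: 04:00–05:45, 06:30–08:45, 09:45–10:00.
B, merged: 04:45–08:00, 12:00–12:30, 12:45–14:00.
A \ B = 04:00–04:45, 08:00–08:45, 09:45–10:00.
B \ A = 05:45–06:30, 12:00–12:30, 12:45–14:00.
Union of the two gives the symmetric difference.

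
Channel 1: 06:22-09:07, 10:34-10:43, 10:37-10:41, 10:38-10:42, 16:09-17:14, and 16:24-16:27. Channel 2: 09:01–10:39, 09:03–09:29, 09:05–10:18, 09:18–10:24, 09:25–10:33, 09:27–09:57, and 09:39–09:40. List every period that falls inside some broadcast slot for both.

Merge the first list: 06:22–09:07, 10:34–10:43, 16:09–17:14.
Merge the second list: 09:01–10:39.
06:22–09:07 overlaps B on 09:01–09:07.
10:34–10:43 overlaps B on 10:34–10:39.
16:09–17:14 falls entirely outside B.

09:01–09:07, 10:34–10:39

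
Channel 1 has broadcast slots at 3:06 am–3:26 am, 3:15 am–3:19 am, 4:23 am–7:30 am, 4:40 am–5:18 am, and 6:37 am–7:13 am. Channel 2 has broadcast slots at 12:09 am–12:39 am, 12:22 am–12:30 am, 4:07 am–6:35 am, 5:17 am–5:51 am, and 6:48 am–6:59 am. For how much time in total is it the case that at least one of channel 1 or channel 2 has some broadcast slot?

A, merged: 3:06 am-3:26 am, 4:23 am-7:30 am.
B, merged: 12:09 am-12:39 am, 4:07 am-6:35 am, 6:48 am-6:59 am.
A ∪ B = 12:09 am-12:39 am, 3:06 am-3:26 am, 4:07 am-7:30 am.
Total: 30 min + 20 min + 3 h 23 min = 4 h 13 min.

4 h 13 min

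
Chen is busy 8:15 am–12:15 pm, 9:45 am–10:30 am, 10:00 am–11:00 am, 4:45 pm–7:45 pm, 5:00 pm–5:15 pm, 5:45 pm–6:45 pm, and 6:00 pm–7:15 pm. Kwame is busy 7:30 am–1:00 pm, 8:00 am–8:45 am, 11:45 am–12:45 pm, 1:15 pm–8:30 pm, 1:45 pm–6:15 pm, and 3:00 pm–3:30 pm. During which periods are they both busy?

First set merges to 8:15 am–12:15 pm, 4:45 pm–7:45 pm.
Second set merges to 7:30 am–1:00 pm, 1:15 pm–8:30 pm.
8:15 am–12:15 pm ∩ B → 8:15 am–12:15 pm.
4:45 pm–7:45 pm ∩ B → 4:45 pm–7:45 pm.

8:15 am–12:15 pm, 4:45 pm–7:45 pm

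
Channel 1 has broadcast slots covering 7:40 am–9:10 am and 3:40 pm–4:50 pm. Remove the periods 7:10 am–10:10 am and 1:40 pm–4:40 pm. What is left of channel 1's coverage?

7:40 am–9:10 am lies entirely inside B → drops out.
3:40 pm–4:50 pm with B removed leaves 4:40 pm–4:50 pm.

4:40 pm–4:50 pm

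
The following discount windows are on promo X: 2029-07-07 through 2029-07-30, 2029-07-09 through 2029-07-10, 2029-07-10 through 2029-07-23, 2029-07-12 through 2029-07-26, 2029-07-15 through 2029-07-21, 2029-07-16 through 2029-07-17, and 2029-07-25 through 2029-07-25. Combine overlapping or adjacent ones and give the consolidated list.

2029-07-07 through 2029-07-30

2029-07-09 through 2029-07-10 overlaps/touches 2029-07-07 through 2029-07-30 → extend to 2029-07-07 through 2029-07-30.
2029-07-10 through 2029-07-23 overlaps/touches 2029-07-07 through 2029-07-30 → extend to 2029-07-07 through 2029-07-30.
2029-07-12 through 2029-07-26 overlaps/touches 2029-07-07 through 2029-07-30 → extend to 2029-07-07 through 2029-07-30.
2029-07-15 through 2029-07-21 overlaps/touches 2029-07-07 through 2029-07-30 → extend to 2029-07-07 through 2029-07-30.
2029-07-16 through 2029-07-17 overlaps/touches 2029-07-07 through 2029-07-30 → extend to 2029-07-07 through 2029-07-30.
2029-07-25 through 2029-07-25 overlaps/touches 2029-07-07 through 2029-07-30 → extend to 2029-07-07 through 2029-07-30.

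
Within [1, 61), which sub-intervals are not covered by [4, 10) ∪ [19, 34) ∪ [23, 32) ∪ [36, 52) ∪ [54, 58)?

The merged coverage is [4, 10), [19, 34), [36, 52), [54, 58).
Gaps within [1, 61): [1, 4), [10, 19), [34, 36), [52, 54), [58, 61).

[1, 4) ∪ [10, 19) ∪ [34, 36) ∪ [52, 54) ∪ [58, 61)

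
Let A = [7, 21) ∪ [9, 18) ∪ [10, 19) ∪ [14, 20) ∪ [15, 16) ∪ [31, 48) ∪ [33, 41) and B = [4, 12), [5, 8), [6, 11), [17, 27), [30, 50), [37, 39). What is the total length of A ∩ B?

26

First set merges to [7, 21), [31, 48).
Second set merges to [4, 12), [17, 27), [30, 50).
A ∩ B = [7, 12), [17, 21), [31, 48).
Total: 5 + 4 + 17 = 26.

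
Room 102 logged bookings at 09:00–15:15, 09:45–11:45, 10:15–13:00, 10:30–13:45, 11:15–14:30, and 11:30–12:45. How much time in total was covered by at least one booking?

Merged: 09:00–15:15.
Length: 6 h 15 min.

6 h 15 min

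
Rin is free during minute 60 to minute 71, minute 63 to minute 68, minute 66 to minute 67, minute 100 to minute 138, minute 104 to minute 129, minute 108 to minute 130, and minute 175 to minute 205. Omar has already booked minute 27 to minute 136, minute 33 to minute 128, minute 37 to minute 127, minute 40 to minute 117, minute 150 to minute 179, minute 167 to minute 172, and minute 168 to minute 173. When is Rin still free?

A, merged: minute 60 to minute 71, minute 100 to minute 138, minute 175 to minute 205.
B, merged: minute 27 to minute 136, minute 150 to minute 179.
minute 60 to minute 71 lies entirely inside B → drops out.
minute 100 to minute 138 with B removed leaves minute 136 to minute 138.
minute 175 to minute 205 with B removed leaves minute 179 to minute 205.

minute 136 to minute 138, minute 179 to minute 205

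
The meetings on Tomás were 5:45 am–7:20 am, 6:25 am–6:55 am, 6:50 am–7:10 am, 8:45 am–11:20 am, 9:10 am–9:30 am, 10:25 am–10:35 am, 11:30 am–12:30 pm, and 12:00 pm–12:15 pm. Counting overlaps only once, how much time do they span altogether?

5 h 10 min

Merged: 5:45 am-7:20 am, 8:45 am-11:20 am, 11:30 am-12:30 pm.
Lengths: 1 h 35 min + 2 h 35 min + 1 h = 5 h 10 min.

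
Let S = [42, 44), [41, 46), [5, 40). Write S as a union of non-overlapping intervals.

[5, 40) ∪ [41, 46)

Sort by start: [5, 40), [41, 46), [42, 44).
[41, 46) is disjoint → start new block.
[42, 44) overlaps/touches [41, 46) → extend to [41, 46).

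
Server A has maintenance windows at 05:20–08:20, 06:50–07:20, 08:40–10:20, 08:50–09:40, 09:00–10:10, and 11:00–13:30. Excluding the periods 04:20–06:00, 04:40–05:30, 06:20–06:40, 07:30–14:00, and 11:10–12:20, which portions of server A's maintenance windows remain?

A, merged: 05:20-08:20, 08:40-10:20, 11:00-13:30.
B, merged: 04:20-06:00, 06:20-06:40, 07:30-14:00.
05:20-08:20 \ B = 06:00-06:20, 06:40-07:30.
08:40-10:20: entirely removed.
11:00-13:30: entirely removed.

06:00-06:20, 06:40-07:30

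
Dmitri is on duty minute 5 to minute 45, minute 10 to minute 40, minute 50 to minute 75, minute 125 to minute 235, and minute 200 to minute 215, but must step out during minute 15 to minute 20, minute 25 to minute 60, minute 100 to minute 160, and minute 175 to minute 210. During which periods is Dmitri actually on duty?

Merge the first list: minute 5 to minute 45, minute 50 to minute 75, minute 125 to minute 235.
minute 5 to minute 45 with B removed leaves minute 5 to minute 15, minute 20 to minute 25.
minute 50 to minute 75 with B removed leaves minute 60 to minute 75.
minute 125 to minute 235 with B removed leaves minute 160 to minute 175, minute 210 to minute 235.

minute 5 to minute 15, minute 20 to minute 25, minute 60 to minute 75, minute 160 to minute 175, minute 210 to minute 235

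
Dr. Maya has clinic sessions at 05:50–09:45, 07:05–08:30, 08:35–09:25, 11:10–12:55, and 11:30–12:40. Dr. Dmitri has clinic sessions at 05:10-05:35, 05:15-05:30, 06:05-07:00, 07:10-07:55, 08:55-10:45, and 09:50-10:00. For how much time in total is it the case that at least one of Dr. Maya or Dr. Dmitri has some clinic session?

A, merged: 05:50–09:45, 11:10–12:55.
B, merged: 05:10–05:35, 06:05–07:00, 07:10–07:55, 08:55–10:45.
A ∪ B = 05:10–05:35, 05:50–10:45, 11:10–12:55.
Total: 25 min + 4 h 55 min + 1 h 45 min = 7 h 5 min.

7 h 5 min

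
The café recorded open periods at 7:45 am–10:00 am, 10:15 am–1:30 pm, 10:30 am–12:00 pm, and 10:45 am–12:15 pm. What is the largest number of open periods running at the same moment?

At 10:45 am, 3 of the intervals are simultaneously active.
No point has more.

3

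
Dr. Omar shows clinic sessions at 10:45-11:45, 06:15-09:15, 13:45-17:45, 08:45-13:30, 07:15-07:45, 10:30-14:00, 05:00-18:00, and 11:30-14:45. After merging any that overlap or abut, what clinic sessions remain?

Sort by start: 05:00–18:00, 06:15–09:15, 07:15–07:45, 08:45–13:30, 10:30–14:00, 10:45–11:45, 11:30–14:45, 13:45–17:45.
06:15–09:15 overlaps/touches 05:00–18:00 → extend to 05:00–18:00.
07:15–07:45 overlaps/touches 05:00–18:00 → extend to 05:00–18:00.
08:45–13:30 overlaps/touches 05:00–18:00 → extend to 05:00–18:00.
10:30–14:00 overlaps/touches 05:00–18:00 → extend to 05:00–18:00.
10:45–11:45 overlaps/touches 05:00–18:00 → extend to 05:00–18:00.
11:30–14:45 overlaps/touches 05:00–18:00 → extend to 05:00–18:00.
13:45–17:45 overlaps/touches 05:00–18:00 → extend to 05:00–18:00.

05:00–18:00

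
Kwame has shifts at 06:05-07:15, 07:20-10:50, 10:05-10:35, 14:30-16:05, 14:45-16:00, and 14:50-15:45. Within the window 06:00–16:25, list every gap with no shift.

06:00–06:05, 07:15–07:20, 10:50–14:30, 16:05–16:25

Covered (merged): 06:05–07:15, 07:20–10:50, 14:30–16:05.
Uncovered inside 06:00–16:25: 06:00–06:05, 07:15–07:20, 10:50–14:30, 16:05–16:25.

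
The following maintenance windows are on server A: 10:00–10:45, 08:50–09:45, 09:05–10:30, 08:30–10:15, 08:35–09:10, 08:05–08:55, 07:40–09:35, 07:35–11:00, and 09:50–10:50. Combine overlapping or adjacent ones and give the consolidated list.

Sort by start: 07:35–11:00, 07:40–09:35, 08:05–08:55, 08:30–10:15, 08:35–09:10, 08:50–09:45, 09:05–10:30, 09:50–10:50, 10:00–10:45.
07:40–09:35 overlaps/touches 07:35–11:00 → extend to 07:35–11:00.
08:05–08:55 overlaps/touches 07:35–11:00 → extend to 07:35–11:00.
08:30–10:15 overlaps/touches 07:35–11:00 → extend to 07:35–11:00.
08:35–09:10 overlaps/touches 07:35–11:00 → extend to 07:35–11:00.
08:50–09:45 overlaps/touches 07:35–11:00 → extend to 07:35–11:00.
09:05–10:30 overlaps/touches 07:35–11:00 → extend to 07:35–11:00.
09:50–10:50 overlaps/touches 07:35–11:00 → extend to 07:35–11:00.
10:00–10:45 overlaps/touches 07:35–11:00 → extend to 07:35–11:00.

07:35–11:00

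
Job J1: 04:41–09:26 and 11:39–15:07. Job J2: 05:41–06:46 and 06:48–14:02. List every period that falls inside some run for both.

04:41–09:26 meets the second set on 05:41–06:46, 06:48–09:26.
11:39–15:07 meets the second set on 11:39–14:02.

05:41–06:46, 06:48–09:26, 11:39–14:02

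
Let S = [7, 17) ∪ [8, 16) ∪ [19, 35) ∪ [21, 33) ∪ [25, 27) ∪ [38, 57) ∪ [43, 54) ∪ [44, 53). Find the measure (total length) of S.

45

Merged: [7, 17), [19, 35), [38, 57).
Lengths: 10 + 16 + 19 = 45.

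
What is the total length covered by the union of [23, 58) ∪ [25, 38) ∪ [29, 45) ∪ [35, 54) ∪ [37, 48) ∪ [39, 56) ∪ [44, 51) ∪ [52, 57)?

35

Merged: [23, 58).
Length: 35.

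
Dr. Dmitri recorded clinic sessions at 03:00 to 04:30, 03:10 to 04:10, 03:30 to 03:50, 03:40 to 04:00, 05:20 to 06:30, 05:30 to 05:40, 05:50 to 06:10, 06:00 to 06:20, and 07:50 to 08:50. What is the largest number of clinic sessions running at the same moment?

4

Walk the sorted start/end points keeping a running depth.
The depth first hits 4 at 03:40.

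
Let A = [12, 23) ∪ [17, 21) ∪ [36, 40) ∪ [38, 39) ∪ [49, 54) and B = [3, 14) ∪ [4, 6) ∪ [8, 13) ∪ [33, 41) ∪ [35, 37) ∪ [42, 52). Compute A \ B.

[14, 23) ∪ [52, 54)

Merge the first list: [12, 23), [36, 40), [49, 54).
Merge the second list: [3, 14), [33, 41), [42, 52).
[12, 23) \ B = [14, 23).
[36, 40): entirely removed.
[49, 54) \ B = [52, 54).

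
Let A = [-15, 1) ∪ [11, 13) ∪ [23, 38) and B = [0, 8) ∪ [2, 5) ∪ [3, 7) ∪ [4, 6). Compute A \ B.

B, merged: [0, 8).
[-15, 1) minus B → [-15, 0).
[11, 13): no B overlap → unchanged.
[23, 38): no B overlap → unchanged.

[-15, 0) ∪ [11, 13) ∪ [23, 38)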